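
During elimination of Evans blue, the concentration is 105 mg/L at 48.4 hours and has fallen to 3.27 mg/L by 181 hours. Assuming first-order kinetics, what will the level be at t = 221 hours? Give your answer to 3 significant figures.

1.15 mg/L

Over Δt = 181 − 48.4 = 132.6 hours, the level fell by a factor of 105/3.27 ≈ 32.11.
n = log₂(32.11) ≈ 5.005 half-lives, so t½ = 132.6/5.005 ≈ 26.494 hours.
From t = 181 to t = 221: 3.27 × (1/2)^((221−181)/26.494) ≈ 1.1483 mg/L.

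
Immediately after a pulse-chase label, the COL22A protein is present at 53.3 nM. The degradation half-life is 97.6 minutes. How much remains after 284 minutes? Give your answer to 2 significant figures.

Number of half-lives: n = 284/97.6 ≈ 2.9098.
Remaining = 53.3 × (1/2)^2.9098 = 53.3 × 0.13306 ≈ 7.0922 nM.

7.1 nM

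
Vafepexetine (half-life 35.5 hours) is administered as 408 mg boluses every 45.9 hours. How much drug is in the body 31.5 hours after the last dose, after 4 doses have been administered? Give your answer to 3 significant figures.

The 4 doses were given 169.2, 123.3, 77.4, 31.5 hours ago.
Total = 408·(1/2)^(169.2/35.5) + 408·(1/2)^(123.3/35.5) + 408·(1/2)^(77.4/35.5) + 408·(1/2)^(31.5/35.5)
      = 14.993 + 36.738 + 90.018 + 220.57 ≈ 362.32 mg.

362 mg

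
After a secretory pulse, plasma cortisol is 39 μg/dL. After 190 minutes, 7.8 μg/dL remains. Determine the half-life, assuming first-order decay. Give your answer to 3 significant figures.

A/A₀ = 7.8/39 ≈ 0.2.
n = log₂(5) ≈ 2.3219 half-lives elapsed in 190 minutes.
t½ = 190/2.3219 ≈ 81.829 minutes.

81.8 minutes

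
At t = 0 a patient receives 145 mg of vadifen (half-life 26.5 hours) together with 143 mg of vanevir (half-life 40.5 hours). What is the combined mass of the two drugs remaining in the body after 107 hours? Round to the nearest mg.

32 mg

vadifen: 145 × (1/2)^(107/26.5) = 145 × (1/2)^4.0377 ≈ 8.8285 mg.
vanevir: 143 × (1/2)^(107/40.5) = 143 × (1/2)^2.642 ≈ 22.91 mg.
Total = 8.8285 + 22.91 ≈ 31.738 mg.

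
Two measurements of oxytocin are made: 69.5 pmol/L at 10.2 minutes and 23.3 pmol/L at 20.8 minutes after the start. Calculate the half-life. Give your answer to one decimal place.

6.7 minutes

Over Δt = 20.8 − 10.2 = 10.6 minutes, the level fell by a factor of 69.5/23.3 ≈ 2.9828.
n = log₂(2.9828) ≈ 1.5767 half-lives, so t½ = 10.6/1.5767 ≈ 6.723 minutes.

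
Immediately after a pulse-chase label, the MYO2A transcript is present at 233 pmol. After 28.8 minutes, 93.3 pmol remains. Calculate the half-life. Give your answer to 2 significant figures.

22 minutes

A/A₀ = 93.3/233 ≈ 0.40043.
n = log₂(2.4973) ≈ 1.3204 half-lives elapsed in 28.8 minutes.
t½ = 28.8/1.3204 ≈ 21.812 minutes.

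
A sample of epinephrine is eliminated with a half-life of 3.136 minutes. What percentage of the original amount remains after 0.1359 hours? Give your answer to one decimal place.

16.5%

0.1359 hours = 8.154 minutes.
n = 8.154/3.136 ≈ 2.6001 half-lives.
Fraction remaining = (1/2)^2.6001 ≈ 0.16492, i.e. 16.492%.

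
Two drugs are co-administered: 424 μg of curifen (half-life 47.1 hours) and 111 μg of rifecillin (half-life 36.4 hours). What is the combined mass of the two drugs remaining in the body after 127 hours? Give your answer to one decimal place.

curifen: 424 × (1/2)^(127/47.1) = 424 × (1/2)^2.6964 ≈ 65.414 μg.
rifecillin: 111 × (1/2)^(127/36.4) = 111 × (1/2)^3.489 ≈ 9.8861 μg.
Total = 65.414 + 9.8861 ≈ 75.3 μg.

75.3 μg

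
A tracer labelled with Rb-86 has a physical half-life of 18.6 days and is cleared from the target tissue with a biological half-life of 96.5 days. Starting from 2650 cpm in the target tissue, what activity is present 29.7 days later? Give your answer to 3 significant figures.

708 cpm

1/t_eff = 1/t_phys + 1/t_biol = 1/18.6 + 1/96.5 = 0.064126 per day.
t_eff = 18.6 × 96.5 / (18.6 + 96.5) ≈ 15.594 days.
Remaining = 2650 × (1/2)^(29.7/15.594) = 2650 × (1/2)^1.9045 ≈ 707.82 cpm.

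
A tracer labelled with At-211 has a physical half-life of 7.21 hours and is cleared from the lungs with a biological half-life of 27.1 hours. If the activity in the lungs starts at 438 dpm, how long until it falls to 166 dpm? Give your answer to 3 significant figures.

7.97 hours

1/t_eff = 1/t_phys + 1/t_biol = 1/7.21 + 1/27.1 = 0.1756 per hour.
t_eff = 7.21 × 27.1 / (7.21 + 27.1) ≈ 5.6949 hours.
n = log₂(438/166) ≈ 1.3997; t = 1.3997 × 5.6949 ≈ 7.9714 hours.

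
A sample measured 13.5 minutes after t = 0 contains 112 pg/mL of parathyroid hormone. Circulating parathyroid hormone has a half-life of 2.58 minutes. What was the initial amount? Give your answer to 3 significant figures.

4210 pg/mL

Number of half-lives elapsed: n = 13.5/2.58 ≈ 5.2326.
A₀ = A × 2^n = 112 × 2^5.2326 = 112 × 37.597 ≈ 4210.9 pg/mL.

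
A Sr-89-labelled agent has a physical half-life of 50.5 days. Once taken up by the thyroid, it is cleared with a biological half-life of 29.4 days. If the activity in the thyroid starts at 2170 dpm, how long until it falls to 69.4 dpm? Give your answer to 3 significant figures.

92.3 days

1/t_eff = 1/t_phys + 1/t_biol = 1/50.5 + 1/29.4 = 0.053816 per day.
t_eff = 50.5 × 29.4 / (50.5 + 29.4) ≈ 18.582 days.
n = log₂(2170/69.4) ≈ 4.9666; t = 4.9666 × 18.582 ≈ 92.29 days.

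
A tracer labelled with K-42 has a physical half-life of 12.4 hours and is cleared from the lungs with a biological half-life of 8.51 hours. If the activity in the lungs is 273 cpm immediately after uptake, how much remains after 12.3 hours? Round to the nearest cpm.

1/t_eff = 1/t_phys + 1/t_biol = 1/12.4 + 1/8.51 = 0.19815 per hour.
t_eff = 12.4 × 8.51 / (12.4 + 8.51) ≈ 5.0466 hours.
Remaining = 273 × (1/2)^(12.3/5.0466) = 273 × (1/2)^2.4373 ≈ 50.404 cpm.

50 cpm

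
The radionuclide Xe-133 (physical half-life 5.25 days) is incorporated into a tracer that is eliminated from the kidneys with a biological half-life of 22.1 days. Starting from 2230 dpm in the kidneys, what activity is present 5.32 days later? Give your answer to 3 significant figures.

935 dpm

1/t_eff = 1/t_phys + 1/t_biol = 1/5.25 + 1/22.1 = 0.23573 per day.
t_eff = 5.25 × 22.1 / (5.25 + 22.1) ≈ 4.2422 days.
Remaining = 2230 × (1/2)^(5.32/4.2422) = 2230 × (1/2)^1.2541 ≈ 934.97 dpm.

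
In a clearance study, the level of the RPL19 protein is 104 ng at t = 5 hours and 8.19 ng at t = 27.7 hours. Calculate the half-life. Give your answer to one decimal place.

Over Δt = 27.7 − 5 = 22.7 hours, the level fell by a factor of 104/8.19 ≈ 12.698.
n = log₂(12.698) ≈ 3.6666 half-lives, so t½ = 22.7/3.6666 ≈ 6.1911 hours.

6.2 hours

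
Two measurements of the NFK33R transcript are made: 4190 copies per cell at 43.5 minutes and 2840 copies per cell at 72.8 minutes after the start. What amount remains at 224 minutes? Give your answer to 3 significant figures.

Over Δt = 72.8 − 43.5 = 29.3 minutes, the level fell by a factor of 4190/2840 ≈ 1.4754.
n = log₂(1.4754) ≈ 0.56106 half-lives, so t½ = 29.3/0.56106 ≈ 52.223 minutes.
From t = 72.8 to t = 224: 2840 × (1/2)^((224−72.8)/52.223) ≈ 381.72 copies per cell.

382 copies per cell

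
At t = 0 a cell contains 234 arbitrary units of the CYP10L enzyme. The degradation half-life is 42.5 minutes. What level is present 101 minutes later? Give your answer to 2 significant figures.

Number of half-lives: n = 101/42.5 ≈ 2.3765.
Remaining = 234 × (1/2)^2.3765 = 234 × 0.19258 ≈ 45.064 arbitrary units.

45 arbitrary units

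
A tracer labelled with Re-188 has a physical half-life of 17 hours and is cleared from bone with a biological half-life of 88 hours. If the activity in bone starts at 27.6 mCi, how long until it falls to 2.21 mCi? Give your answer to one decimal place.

1/t_eff = 1/t_phys + 1/t_biol = 1/17 + 1/88 = 0.070187 per hour.
t_eff = 17 × 88 / (17 + 88) ≈ 14.248 hours.
n = log₂(27.6/2.21) ≈ 3.6425; t = 3.6425 × 14.248 ≈ 51.898 hours.

51.9 hours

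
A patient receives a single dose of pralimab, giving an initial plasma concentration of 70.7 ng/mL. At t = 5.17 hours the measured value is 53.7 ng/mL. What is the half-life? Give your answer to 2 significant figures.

A/A₀ = 53.7/70.7 ≈ 0.75955.
n = log₂(1.3166) ≈ 0.39679 half-lives elapsed in 5.17 hours.
t½ = 5.17/0.39679 ≈ 13.03 hours.

13 hours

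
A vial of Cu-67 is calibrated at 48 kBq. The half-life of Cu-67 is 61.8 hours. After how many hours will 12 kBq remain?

123.6 hours

12/48 = 1/4, so 2 half-lives have elapsed.
t = 2 × 61.8 = 123.6 hours.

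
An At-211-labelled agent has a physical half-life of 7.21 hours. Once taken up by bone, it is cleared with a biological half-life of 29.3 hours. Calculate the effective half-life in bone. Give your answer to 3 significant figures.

5.79 hours

1/t_eff = 1/t_phys + 1/t_biol = 1/7.21 + 1/29.3 = 0.17283 per hour.
t_eff = 7.21 × 29.3 / (7.21 + 29.3) ≈ 5.7862 hours.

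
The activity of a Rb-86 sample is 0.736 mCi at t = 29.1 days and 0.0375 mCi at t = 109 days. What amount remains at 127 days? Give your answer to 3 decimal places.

Over Δt = 109 − 29.1 = 79.9 days, the level fell by a factor of 0.736/0.0375 ≈ 19.627.
n = log₂(19.627) ≈ 4.2947 half-lives, so t½ = 79.9/4.2947 ≈ 18.604 days.
From t = 109 to t = 127: 0.0375 × (1/2)^((127−109)/18.604) ≈ 0.019177 mCi.

0.019 mCi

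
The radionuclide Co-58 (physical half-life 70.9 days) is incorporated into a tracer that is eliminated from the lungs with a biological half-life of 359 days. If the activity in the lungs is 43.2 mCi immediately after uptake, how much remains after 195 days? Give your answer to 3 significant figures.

1/t_eff = 1/t_phys + 1/t_biol = 1/70.9 + 1/359 = 0.01689 per day.
t_eff = 70.9 × 359 / (70.9 + 359) ≈ 59.207 days.
Remaining = 43.2 × (1/2)^(195/59.207) = 43.2 × (1/2)^3.2935 ≈ 4.4059 mCi.

4.41 mCi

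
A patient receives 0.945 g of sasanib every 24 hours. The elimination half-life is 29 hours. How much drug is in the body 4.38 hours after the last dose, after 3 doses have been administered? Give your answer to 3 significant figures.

1.60 g

The 3 doses were given 52.38, 28.38, 4.38 hours ago.
Total = 0.945·(1/2)^(52.38/29) + 0.945·(1/2)^(28.38/29) + 0.945·(1/2)^(4.38/29)
      = 0.27021 + 0.47955 + 0.85107 ≈ 1.6008 g.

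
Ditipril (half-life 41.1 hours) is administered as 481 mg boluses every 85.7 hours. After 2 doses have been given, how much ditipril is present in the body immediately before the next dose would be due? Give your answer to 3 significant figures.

140 mg

The 2 doses were given 171.4, 85.7 hours ago.
Total = 481·(1/2)^(171.4/41.1) + 481·(1/2)^(85.7/41.1)
      = 26.715 + 113.36 ≈ 140.07 mg.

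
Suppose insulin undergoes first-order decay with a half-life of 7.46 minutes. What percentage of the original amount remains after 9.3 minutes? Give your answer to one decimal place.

42.1%

n = 9.3/7.46 ≈ 1.2466 half-lives.
Fraction remaining = (1/2)^1.2466 ≈ 0.42143, i.e. 42.143%.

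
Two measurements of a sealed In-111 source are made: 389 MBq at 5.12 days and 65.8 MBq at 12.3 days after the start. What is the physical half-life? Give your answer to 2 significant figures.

Over Δt = 12.3 − 5.12 = 7.18 days, the level fell by a factor of 389/65.8 ≈ 5.9119.
n = log₂(5.9119) ≈ 2.5636 half-lives, so t½ = 7.18/2.5636 ≈ 2.8007 days.

2.8 days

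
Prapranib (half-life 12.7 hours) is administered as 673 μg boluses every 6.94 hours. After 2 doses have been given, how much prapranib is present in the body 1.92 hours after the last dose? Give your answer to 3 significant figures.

The 2 doses were given 8.86, 1.92 hours ago.
Total = 673·(1/2)^(8.86/12.7) + 673·(1/2)^(1.92/12.7)
      = 414.96 + 606.05 ≈ 1021 μg.

1020 μg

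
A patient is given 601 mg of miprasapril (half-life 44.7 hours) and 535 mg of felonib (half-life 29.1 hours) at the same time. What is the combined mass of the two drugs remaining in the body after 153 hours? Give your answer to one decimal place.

miprasapril: 601 × (1/2)^(153/44.7) = 601 × (1/2)^3.4228 ≈ 56.041 mg.
felonib: 535 × (1/2)^(153/29.1) = 535 × (1/2)^5.2577 ≈ 13.984 mg.
Total = 56.041 + 13.984 ≈ 70.024 mg.

70.0 mg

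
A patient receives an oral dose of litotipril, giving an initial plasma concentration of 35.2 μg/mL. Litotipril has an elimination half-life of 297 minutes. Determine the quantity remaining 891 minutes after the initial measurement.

Elapsed time is 3 half-lives (891/297).
Each half-life halves the amount: 35.2 × (1/2)^3 = 35.2/8 = 4.4 μg/mL.

4.4 μg/mL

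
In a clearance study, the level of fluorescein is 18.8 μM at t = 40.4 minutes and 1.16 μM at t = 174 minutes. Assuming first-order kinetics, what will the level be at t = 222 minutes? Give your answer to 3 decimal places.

Over Δt = 174 − 40.4 = 133.6 minutes, the level fell by a factor of 18.8/1.16 ≈ 16.207.
n = log₂(16.207) ≈ 4.0185 half-lives, so t½ = 133.6/4.0185 ≈ 33.246 minutes.
From t = 174 to t = 222: 1.16 × (1/2)^((222−174)/33.246) ≈ 0.42642 μM.

0.426 μM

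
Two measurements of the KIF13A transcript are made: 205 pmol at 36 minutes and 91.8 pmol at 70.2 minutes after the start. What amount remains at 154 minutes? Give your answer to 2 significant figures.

Over Δt = 70.2 − 36 = 34.2 minutes, the level fell by a factor of 205/91.8 ≈ 2.2331.
n = log₂(2.2331) ≈ 1.1591 half-lives, so t½ = 34.2/1.1591 ≈ 29.507 minutes.
From t = 70.2 to t = 154: 91.8 × (1/2)^((154−70.2)/29.507) ≈ 12.821 pmol.

13 pmol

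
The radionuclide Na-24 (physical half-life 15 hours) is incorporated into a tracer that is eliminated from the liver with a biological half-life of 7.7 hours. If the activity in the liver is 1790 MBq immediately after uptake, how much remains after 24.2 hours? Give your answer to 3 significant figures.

1/t_eff = 1/t_phys + 1/t_biol = 1/15 + 1/7.7 = 0.19654 per hour.
t_eff = 15 × 7.7 / (15 + 7.7) ≈ 5.0881 hours.
Remaining = 1790 × (1/2)^(24.2/5.0881) = 1790 × (1/2)^4.7562 ≈ 66.236 MBq.

66.2 MBq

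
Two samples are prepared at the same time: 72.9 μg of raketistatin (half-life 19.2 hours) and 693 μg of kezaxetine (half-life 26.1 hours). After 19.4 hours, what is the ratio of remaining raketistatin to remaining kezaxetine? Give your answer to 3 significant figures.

0.0874

raketistatin: 72.9 × (1/2)^(19.4/19.2) = 72.9 × (1/2)^1.0104 ≈ 36.188 μg.
kezaxetine: 693 × (1/2)^(19.4/26.1) = 693 × (1/2)^0.7433 ≈ 413.98 μg.
Ratio ≈ 36.188 / 413.98 ≈ 0.087414.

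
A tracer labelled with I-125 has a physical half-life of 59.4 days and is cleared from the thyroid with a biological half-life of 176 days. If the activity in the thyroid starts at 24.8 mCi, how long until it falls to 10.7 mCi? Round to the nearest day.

1/t_eff = 1/t_phys + 1/t_biol = 1/59.4 + 1/176 = 0.022517 per day.
t_eff = 59.4 × 176 / (59.4 + 176) ≈ 44.411 days.
n = log₂(24.8/10.7) ≈ 1.2127; t = 1.2127 × 44.411 ≈ 53.859 days.

54 days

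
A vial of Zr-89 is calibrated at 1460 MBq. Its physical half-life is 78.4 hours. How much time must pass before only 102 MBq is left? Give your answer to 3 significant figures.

Fraction remaining = 102/1460 ≈ 0.069863.
n = log₂(1460/102) = ln(14.314)/ln 2 ≈ 3.8393 half-lives.
t = n × t½ = 3.8393 × 78.4 ≈ 301 hours.

301 hours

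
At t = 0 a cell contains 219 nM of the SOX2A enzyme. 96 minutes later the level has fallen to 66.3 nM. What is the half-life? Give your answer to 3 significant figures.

55.7 minutes

A/A₀ = 66.3/219 ≈ 0.30274.
n = log₂(3.3032) ≈ 1.7239 half-lives elapsed in 96 minutes.
t½ = 96/1.7239 ≈ 55.689 minutes.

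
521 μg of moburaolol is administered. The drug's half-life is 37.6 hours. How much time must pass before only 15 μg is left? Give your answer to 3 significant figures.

192 hours

Fraction remaining = 15/521 ≈ 0.028791.
n = log₂(521/15) = ln(34.733)/ln 2 ≈ 5.1182 half-lives.
t = n × t½ = 5.1182 × 37.6 ≈ 192.45 hours.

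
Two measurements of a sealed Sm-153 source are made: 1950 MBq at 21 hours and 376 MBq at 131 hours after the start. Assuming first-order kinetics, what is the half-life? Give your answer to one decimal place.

Over Δt = 131 − 21 = 110 hours, the level fell by a factor of 1950/376 ≈ 5.1862.
n = log₂(5.1862) ≈ 2.3747 half-lives, so t½ = 110/2.3747 ≈ 46.322 hours.

46.3 hours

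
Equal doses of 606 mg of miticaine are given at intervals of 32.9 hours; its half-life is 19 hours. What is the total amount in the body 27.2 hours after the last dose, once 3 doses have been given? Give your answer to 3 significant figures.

313 mg

The 3 doses were given 93, 60.1, 27.2 hours ago.
Total = 606·(1/2)^(93/19) + 606·(1/2)^(60.1/19) + 606·(1/2)^(27.2/19)
      = 20.371 + 67.65 + 224.66 ≈ 312.68 mg.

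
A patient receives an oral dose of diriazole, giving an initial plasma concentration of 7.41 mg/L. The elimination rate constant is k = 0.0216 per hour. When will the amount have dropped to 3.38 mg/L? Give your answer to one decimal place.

t½ = ln 2 / k = 0.69315 / 0.0216 ≈ 32.09 hours.
Fraction remaining = 3.38/7.41 ≈ 0.45614.
n = log₂(7.41/3.38) = ln(2.1923)/ln 2 ≈ 1.1325 half-lives.
t = n × t½ = 1.1325 × 32.09 ≈ 36.34 hours.

36.3 hours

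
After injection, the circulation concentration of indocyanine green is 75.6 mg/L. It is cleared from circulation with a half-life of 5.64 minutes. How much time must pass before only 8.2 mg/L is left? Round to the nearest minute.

18 minutes

Fraction remaining = 8.2/75.6 ≈ 0.10847.
n = log₂(75.6/8.2) = ln(9.2195)/ln 2 ≈ 3.2047 half-lives.
t = n × t½ = 3.2047 × 5.64 ≈ 18.074 minutes.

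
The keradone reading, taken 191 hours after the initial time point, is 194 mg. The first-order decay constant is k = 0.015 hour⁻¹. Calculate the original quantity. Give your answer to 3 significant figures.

3400 mg

t½ = ln 2 / k = 0.69315 / 0.015 ≈ 46.21 hours.
Number of half-lives elapsed: n = 191/46.21 ≈ 4.1333.
A₀ = A × 2^n = 194 × 2^4.1333 = 194 × 17.549 ≈ 3404.5 mg.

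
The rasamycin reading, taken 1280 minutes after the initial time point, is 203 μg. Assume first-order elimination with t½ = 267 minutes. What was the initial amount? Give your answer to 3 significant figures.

5630 μg

Number of half-lives elapsed: n = 1280/267 ≈ 4.794.
A₀ = A × 2^n = 203 × 2^4.794 = 203 × 27.742 ≈ 5631.7 μg.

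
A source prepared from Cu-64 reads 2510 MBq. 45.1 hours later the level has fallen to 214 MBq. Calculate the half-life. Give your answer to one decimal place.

12.7 hours

A/A₀ = 214/2510 ≈ 0.085259.
n = log₂(11.729) ≈ 3.552 half-lives elapsed in 45.1 hours.
t½ = 45.1/3.552 ≈ 12.697 hours.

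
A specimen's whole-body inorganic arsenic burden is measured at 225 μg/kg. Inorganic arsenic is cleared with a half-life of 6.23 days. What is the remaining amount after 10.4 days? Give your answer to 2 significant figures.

71 μg/kg

Number of half-lives: n = 10.4/6.23 ≈ 1.6693.
Remaining = 225 × (1/2)^1.6693 = 225 × 0.3144 ≈ 70.739 μg/kg.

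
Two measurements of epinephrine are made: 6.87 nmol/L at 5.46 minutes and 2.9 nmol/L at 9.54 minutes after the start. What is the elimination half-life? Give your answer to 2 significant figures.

Over Δt = 9.54 − 5.46 = 4.08 minutes, the level fell by a factor of 6.87/2.9 ≈ 2.369.
n = log₂(2.369) ≈ 1.2443 half-lives, so t½ = 4.08/1.2443 ≈ 3.2791 minutes.

3.3 minutes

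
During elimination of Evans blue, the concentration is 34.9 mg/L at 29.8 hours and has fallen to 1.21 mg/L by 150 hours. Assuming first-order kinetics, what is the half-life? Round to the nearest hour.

Over Δt = 150 − 29.8 = 120.2 hours, the level fell by a factor of 34.9/1.21 ≈ 28.843.
n = log₂(28.843) ≈ 4.8501 half-lives, so t½ = 120.2/4.8501 ≈ 24.783 hours.

25 hours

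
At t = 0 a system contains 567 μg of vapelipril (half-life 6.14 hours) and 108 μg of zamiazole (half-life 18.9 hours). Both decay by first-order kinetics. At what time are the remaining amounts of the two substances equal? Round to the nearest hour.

Set 567·(1/2)^(t/6.14) = 108·(1/2)^(t/18.9).
Taking log₂: log₂(567/108) = t·(1/6.14 − 1/18.9).
log₂(5.25) = 2.3923; 1/6.14 − 1/18.9 = 0.10996.
t = 2.3923 / 0.10996 ≈ 21.757 hours.

22 hours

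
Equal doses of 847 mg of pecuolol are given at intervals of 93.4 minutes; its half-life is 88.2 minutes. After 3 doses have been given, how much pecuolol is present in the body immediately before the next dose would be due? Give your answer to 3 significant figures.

The 3 doses were given 280.2, 186.8, 93.4 minutes ago.
Total = 847·(1/2)^(280.2/88.2) + 847·(1/2)^(186.8/88.2) + 847·(1/2)^(93.4/88.2)
      = 93.659 + 195.13 + 406.54 ≈ 695.33 mg.

695 mg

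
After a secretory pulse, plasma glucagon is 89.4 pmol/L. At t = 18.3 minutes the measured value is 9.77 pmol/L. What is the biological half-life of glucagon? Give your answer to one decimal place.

A/A₀ = 9.77/89.4 ≈ 0.10928.
n = log₂(9.1505) ≈ 3.1938 half-lives elapsed in 18.3 minutes.
t½ = 18.3/3.1938 ≈ 5.7298 minutes.

5.7 minutes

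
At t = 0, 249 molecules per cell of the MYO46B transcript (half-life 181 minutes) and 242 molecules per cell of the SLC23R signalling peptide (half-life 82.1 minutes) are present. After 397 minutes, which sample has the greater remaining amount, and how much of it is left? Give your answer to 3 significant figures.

MYO46B transcript, 54.4 molecules per cell

MYO46B transcript: 249 × (1/2)^2.1934 ≈ 54.441 molecules per cell.
SLC23R signalling peptide: 242 × (1/2)^4.8356 ≈ 8.4755 molecules per cell.
MYO46B transcript has more remaining, at ≈ 54.441 molecules per cell.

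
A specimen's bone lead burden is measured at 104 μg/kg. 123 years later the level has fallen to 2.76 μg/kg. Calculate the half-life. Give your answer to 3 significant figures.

23.5 years

A/A₀ = 2.76/104 ≈ 0.026538.
n = log₂(37.681) ≈ 5.2358 half-lives elapsed in 123 years.
t½ = 123/5.2358 ≈ 23.492 years.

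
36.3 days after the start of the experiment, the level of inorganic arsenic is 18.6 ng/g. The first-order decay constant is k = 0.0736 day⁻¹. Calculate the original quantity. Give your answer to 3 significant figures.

t½ = ln 2 / k = 0.69315 / 0.0736 ≈ 9.4178 days.
Number of half-lives elapsed: n = 36.3/9.4178 ≈ 3.8544.
A₀ = A × 2^n = 18.6 × 2^3.8544 = 18.6 × 14.464 ≈ 269.04 ng/g.

269 ng/g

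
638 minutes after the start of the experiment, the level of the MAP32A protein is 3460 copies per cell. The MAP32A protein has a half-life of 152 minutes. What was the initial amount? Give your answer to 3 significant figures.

63500 copies per cell

Number of half-lives elapsed: n = 638/152 ≈ 4.1974.
A₀ = A × 2^n = 3460 × 2^4.1974 = 3460 × 18.346 ≈ 63476 copies per cell.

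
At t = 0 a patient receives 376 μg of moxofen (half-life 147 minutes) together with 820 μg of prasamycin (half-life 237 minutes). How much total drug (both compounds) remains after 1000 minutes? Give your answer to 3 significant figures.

moxofen: 376 × (1/2)^(1000/147) = 376 × (1/2)^6.8027 ≈ 3.3679 μg.
prasamycin: 820 × (1/2)^(1000/237) = 820 × (1/2)^4.2194 ≈ 44.019 μg.
Total = 3.3679 + 44.019 ≈ 47.387 μg.

47.4 μg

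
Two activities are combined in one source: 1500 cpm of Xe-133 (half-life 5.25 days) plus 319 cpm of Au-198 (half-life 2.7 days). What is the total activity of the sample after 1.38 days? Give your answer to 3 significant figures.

Xe-133: 1500 × (1/2)^(1.38/5.25) = 1500 × (1/2)^0.26286 ≈ 1250.2 cpm.
Au-198: 319 × (1/2)^(1.38/2.7) = 319 × (1/2)^0.51111 ≈ 223.84 cpm.
Total = 1250.2 + 223.84 ≈ 1474 cpm.

1470 cpm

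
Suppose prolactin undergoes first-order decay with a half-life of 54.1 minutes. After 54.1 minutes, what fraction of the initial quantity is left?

0.5

n = 54.1/54.1 ≈ 1 half-life.
Fraction remaining = (1/2)^1 ≈ 0.5.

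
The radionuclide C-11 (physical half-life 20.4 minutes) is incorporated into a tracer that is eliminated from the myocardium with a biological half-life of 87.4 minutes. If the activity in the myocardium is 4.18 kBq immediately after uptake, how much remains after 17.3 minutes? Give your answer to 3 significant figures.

1/t_eff = 1/t_phys + 1/t_biol = 1/20.4 + 1/87.4 = 0.060461 per minute.
t_eff = 20.4 × 87.4 / (20.4 + 87.4) ≈ 16.54 minutes.
Remaining = 4.18 × (1/2)^(17.3/16.54) = 4.18 × (1/2)^1.046 ≈ 2.0244 kBq.

2.02 kBq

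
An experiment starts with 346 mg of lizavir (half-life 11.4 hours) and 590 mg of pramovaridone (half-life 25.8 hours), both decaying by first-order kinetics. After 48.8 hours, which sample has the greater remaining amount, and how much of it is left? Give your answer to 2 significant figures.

lizavir: 346 × (1/2)^4.2807 ≈ 17.801 mg.
pramovaridone: 590 × (1/2)^1.8915 ≈ 159.02 mg.
Pramovaridone has more remaining, at ≈ 159.02 mg.

pramovaridone, 160 mg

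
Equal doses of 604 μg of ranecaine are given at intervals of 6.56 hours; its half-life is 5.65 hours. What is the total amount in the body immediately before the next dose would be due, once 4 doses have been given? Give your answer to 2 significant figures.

470 μg

The 4 doses were given 26.24, 19.68, 13.12, 6.56 hours ago.
Total = 604·(1/2)^(26.24/5.65) + 604·(1/2)^(19.68/5.65) + 604·(1/2)^(13.12/5.65) + 604·(1/2)^(6.56/5.65)
      = 24.153 + 54.012 + 120.78 + 270.1 ≈ 469.05 μg.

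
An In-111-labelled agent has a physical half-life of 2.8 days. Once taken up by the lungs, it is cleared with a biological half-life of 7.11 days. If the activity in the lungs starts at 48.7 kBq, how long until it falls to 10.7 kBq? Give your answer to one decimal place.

1/t_eff = 1/t_phys + 1/t_biol = 1/2.8 + 1/7.11 = 0.49779 per day.
t_eff = 2.8 × 7.11 / (2.8 + 7.11) ≈ 2.0089 days.
n = log₂(48.7/10.7) ≈ 2.1863; t = 2.1863 × 2.0089 ≈ 4.392 days.

4.4 days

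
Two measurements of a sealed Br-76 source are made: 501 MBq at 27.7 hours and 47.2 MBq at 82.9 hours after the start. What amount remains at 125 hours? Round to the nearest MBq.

Over Δt = 82.9 − 27.7 = 55.2 hours, the level fell by a factor of 501/47.2 ≈ 10.614.
n = log₂(10.614) ≈ 3.408 half-lives, so t½ = 55.2/3.408 ≈ 16.197 hours.
From t = 82.9 to t = 125: 47.2 × (1/2)^((125−82.9)/16.197) ≈ 7.7895 MBq.

8 MBq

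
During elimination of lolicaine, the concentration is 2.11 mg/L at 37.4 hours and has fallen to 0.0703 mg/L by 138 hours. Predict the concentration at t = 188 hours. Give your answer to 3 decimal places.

Over Δt = 138 − 37.4 = 100.6 hours, the level fell by a factor of 2.11/0.0703 ≈ 30.014.
n = log₂(30.014) ≈ 4.9076 half-lives, so t½ = 100.6/4.9076 ≈ 20.499 hours.
From t = 138 to t = 188: 0.0703 × (1/2)^((188−138)/20.499) ≈ 0.012963 mg/L.

0.013 mg/L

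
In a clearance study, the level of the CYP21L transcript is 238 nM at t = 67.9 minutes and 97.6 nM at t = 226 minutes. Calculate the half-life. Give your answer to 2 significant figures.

120 minutes

Over Δt = 226 − 67.9 = 158.1 minutes, the level fell by a factor of 238/97.6 ≈ 2.4385.
n = log₂(2.4385) ≈ 1.286 half-lives, so t½ = 158.1/1.286 ≈ 122.94 minutes.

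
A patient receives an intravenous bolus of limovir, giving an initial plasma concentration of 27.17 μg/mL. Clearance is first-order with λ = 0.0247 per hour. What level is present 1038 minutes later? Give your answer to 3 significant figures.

17.7 μg/mL

t½ = ln 2 / λ = 0.69315 / 0.0247 ≈ 28.063 hours.
Convert the elapsed time: 1038 minutes = 17.3 hours.
Number of half-lives: n = 17.3/28.063 ≈ 0.61648.
Remaining = 27.17 × (1/2)^0.61648 = 27.17 × 0.65226 ≈ 17.722 μg/mL.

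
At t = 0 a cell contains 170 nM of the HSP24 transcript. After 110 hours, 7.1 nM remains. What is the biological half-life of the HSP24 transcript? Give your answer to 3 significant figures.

24.0 hours

A/A₀ = 7.1/170 ≈ 0.041765.
n = log₂(23.944) ≈ 4.5816 half-lives elapsed in 110 hours.
t½ = 110/4.5816 ≈ 24.009 hours.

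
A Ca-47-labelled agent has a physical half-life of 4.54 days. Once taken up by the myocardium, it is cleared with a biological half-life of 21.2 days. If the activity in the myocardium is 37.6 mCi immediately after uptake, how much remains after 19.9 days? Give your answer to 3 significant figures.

0.940 mCi

1/t_eff = 1/t_phys + 1/t_biol = 1/4.54 + 1/21.2 = 0.26743 per day.
t_eff = 4.54 × 21.2 / (4.54 + 21.2) ≈ 3.7392 days.
Remaining = 37.6 × (1/2)^(19.9/3.7392) = 37.6 × (1/2)^5.3219 ≈ 0.93999 mCi.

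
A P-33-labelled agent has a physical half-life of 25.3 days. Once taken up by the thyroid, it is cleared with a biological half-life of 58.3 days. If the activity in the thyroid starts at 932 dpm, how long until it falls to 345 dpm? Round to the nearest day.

1/t_eff = 1/t_phys + 1/t_biol = 1/25.3 + 1/58.3 = 0.056678 per day.
t_eff = 25.3 × 58.3 / (25.3 + 58.3) ≈ 17.643 days.
n = log₂(932/345) ≈ 1.4337; t = 1.4337 × 17.643 ≈ 25.296 days.

25 days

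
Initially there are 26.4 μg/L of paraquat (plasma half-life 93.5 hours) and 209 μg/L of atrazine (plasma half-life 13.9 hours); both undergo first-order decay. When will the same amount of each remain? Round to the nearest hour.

Set 26.4·(1/2)^(t/93.5) = 209·(1/2)^(t/13.9).
Taking log₂: log₂(26.4/209) = t·(1/93.5 − 1/13.9).
log₂(0.12632) = -2.9849; 1/93.5 − 1/13.9 = -0.061247.
t = -2.9849 / -0.061247 ≈ 48.735 hours.

49 hours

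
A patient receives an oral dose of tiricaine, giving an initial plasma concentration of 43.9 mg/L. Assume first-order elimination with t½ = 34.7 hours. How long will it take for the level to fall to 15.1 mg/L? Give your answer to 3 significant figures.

Fraction remaining = 15.1/43.9 ≈ 0.34396.
n = log₂(43.9/15.1) = ln(2.9073)/ln 2 ≈ 1.5397 half-lives.
t = n × t½ = 1.5397 × 34.7 ≈ 53.427 hours.

53.4 hours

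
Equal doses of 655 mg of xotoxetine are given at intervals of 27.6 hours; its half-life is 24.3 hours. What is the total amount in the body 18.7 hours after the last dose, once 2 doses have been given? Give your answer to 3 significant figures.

The 2 doses were given 46.3, 18.7 hours ago.
Total = 655·(1/2)^(46.3/24.3) + 655·(1/2)^(18.7/24.3)
      = 174.85 + 384.22 ≈ 559.08 mg.

559 mg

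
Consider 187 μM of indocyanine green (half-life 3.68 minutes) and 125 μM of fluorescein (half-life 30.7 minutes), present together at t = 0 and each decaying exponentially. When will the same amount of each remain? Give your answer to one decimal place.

2.4 minutes

Set 187·(1/2)^(t/3.68) = 125·(1/2)^(t/30.7).
Taking log₂: log₂(187/125) = t·(1/3.68 − 1/30.7).
log₂(1.496) = 0.58111; 1/3.68 − 1/30.7 = 0.23917.
t = 0.58111 / 0.23917 ≈ 2.4297 minutes.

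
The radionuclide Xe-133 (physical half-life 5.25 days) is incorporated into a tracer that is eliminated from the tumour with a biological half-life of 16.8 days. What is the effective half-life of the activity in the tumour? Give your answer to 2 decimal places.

4.00 days

1/t_eff = 1/t_phys + 1/t_biol = 1/5.25 + 1/16.8 = 0.25 per day.
t_eff = 5.25 × 16.8 / (5.25 + 16.8) ≈ 4 days.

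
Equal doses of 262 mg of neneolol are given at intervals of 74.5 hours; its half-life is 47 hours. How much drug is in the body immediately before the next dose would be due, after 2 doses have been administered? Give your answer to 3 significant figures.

The 2 doses were given 149, 74.5 hours ago.
Total = 262·(1/2)^(149/47) + 262·(1/2)^(74.5/47)
      = 29.105 + 87.325 ≈ 116.43 mg.

116 mg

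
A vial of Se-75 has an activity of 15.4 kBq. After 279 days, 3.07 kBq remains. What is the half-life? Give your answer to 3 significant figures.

120 days

A/A₀ = 3.07/15.4 ≈ 0.19935.
n = log₂(5.0163) ≈ 2.3266 half-lives elapsed in 279 days.
t½ = 279/2.3266 ≈ 119.92 days.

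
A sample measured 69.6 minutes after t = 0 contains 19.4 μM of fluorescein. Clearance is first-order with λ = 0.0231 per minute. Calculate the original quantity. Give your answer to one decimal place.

96.8 μM

t½ = ln 2 / λ = 0.69315 / 0.0231 ≈ 30.006 minutes.
Number of half-lives elapsed: n = 69.6/30.006 ≈ 2.3195.
A₀ = A × 2^n = 19.4 × 2^2.3195 = 19.4 × 4.9916 ≈ 96.837 μM.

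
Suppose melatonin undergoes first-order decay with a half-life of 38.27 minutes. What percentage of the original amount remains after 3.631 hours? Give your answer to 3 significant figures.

1.93%

3.631 hours = 217.86 minutes.
n = 217.86/38.27 ≈ 5.6927 half-lives.
Fraction remaining = (1/2)^5.6927 ≈ 0.019334, i.e. 1.9334%.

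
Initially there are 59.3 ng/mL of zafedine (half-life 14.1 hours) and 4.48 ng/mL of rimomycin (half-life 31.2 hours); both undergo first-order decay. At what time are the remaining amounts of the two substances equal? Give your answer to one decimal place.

95.9 hours

Set 59.3·(1/2)^(t/14.1) = 4.48·(1/2)^(t/31.2).
Taking log₂: log₂(59.3/4.48) = t·(1/14.1 − 1/31.2).
log₂(13.237) = 3.7265; 1/14.1 − 1/31.2 = 0.038871.
t = 3.7265 / 0.038871 ≈ 95.868 hours.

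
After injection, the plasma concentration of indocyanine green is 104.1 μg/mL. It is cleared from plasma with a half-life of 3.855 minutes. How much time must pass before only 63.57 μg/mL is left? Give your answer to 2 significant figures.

Fraction remaining = 63.57/104.1 ≈ 0.61066.
n = log₂(104.1/63.57) = ln(1.6376)/ln 2 ≈ 0.71155 half-lives.
t = n × t½ = 0.71155 × 3.855 ≈ 2.743 minutes.

2.7 minutes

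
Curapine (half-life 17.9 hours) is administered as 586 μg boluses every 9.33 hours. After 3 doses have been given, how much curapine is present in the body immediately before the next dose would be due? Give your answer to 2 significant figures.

The 3 doses were given 27.99, 18.66, 9.33 hours ago.
Total = 586·(1/2)^(27.99/17.9) + 586·(1/2)^(18.66/17.9) + 586·(1/2)^(9.33/17.9)
      = 198.24 + 284.5 + 408.31 ≈ 891.05 μg.

890 μg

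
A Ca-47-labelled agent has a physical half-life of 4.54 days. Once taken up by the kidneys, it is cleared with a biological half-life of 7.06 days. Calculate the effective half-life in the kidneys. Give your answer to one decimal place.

2.8 days

1/t_eff = 1/t_phys + 1/t_biol = 1/4.54 + 1/7.06 = 0.36191 per day.
t_eff = 4.54 × 7.06 / (4.54 + 7.06) ≈ 2.7631 days.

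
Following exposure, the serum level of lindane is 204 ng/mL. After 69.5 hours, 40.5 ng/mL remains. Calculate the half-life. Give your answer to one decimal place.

A/A₀ = 40.5/204 ≈ 0.19853.
n = log₂(5.037) ≈ 2.3326 half-lives elapsed in 69.5 hours.
t½ = 69.5/2.3326 ≈ 29.795 hours.

29.8 hours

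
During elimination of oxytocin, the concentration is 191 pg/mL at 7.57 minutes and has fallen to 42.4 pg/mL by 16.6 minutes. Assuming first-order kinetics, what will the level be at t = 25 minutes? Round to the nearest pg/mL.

10 pg/mL

Over Δt = 16.6 − 7.57 = 9.03 minutes, the level fell by a factor of 191/42.4 ≈ 4.5047.
n = log₂(4.5047) ≈ 2.1714 half-lives, so t½ = 9.03/2.1714 ≈ 4.1585 minutes.
From t = 16.6 to t = 25: 42.4 × (1/2)^((25−16.6)/4.1585) ≈ 10.454 pg/mL.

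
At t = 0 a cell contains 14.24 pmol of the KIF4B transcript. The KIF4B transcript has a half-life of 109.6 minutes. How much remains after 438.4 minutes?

Elapsed time is 4 half-lives (438.4/109.6).
Each half-life halves the amount: 14.24 × (1/2)^4 = 14.24/16 = 0.89 pmol.

0.89 pmol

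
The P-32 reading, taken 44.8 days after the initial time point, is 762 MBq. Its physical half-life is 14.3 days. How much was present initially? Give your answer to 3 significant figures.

6680 MBq

Number of half-lives elapsed: n = 44.8/14.3 ≈ 3.1329.
A₀ = A × 2^n = 762 × 2^3.1329 = 762 × 8.7718 ≈ 6684.1 MBq.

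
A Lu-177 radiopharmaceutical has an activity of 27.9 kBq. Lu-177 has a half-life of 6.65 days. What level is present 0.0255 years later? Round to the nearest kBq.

11 kBq

Convert the elapsed time: 0.0255 years = 9.3075 days.
Number of half-lives: n = 9.3075/6.65 ≈ 1.3996.
Remaining = 27.9 × (1/2)^1.3996 = 27.9 × 0.37903 ≈ 10.575 kBq.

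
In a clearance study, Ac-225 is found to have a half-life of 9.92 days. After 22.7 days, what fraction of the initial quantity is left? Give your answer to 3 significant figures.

n = 22.7/9.92 ≈ 2.2883 half-lives.
Fraction remaining = (1/2)^2.2883 ≈ 0.20472.

0.205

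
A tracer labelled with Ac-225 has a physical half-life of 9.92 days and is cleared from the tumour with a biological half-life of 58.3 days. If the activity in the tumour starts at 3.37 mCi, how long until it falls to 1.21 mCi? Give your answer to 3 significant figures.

1/t_eff = 1/t_phys + 1/t_biol = 1/9.92 + 1/58.3 = 0.11796 per day.
t_eff = 9.92 × 58.3 / (9.92 + 58.3) ≈ 8.4775 days.
n = log₂(3.37/1.21) ≈ 1.4777; t = 1.4777 × 8.4775 ≈ 12.528 days.

12.5 days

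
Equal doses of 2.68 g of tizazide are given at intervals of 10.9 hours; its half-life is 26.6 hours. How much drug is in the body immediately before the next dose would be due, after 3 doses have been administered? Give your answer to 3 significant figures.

4.68 g

The 3 doses were given 32.7, 21.8, 10.9 hours ago.
Total = 2.68·(1/2)^(32.7/26.6) + 2.68·(1/2)^(21.8/26.6) + 2.68·(1/2)^(10.9/26.6)
      = 1.1431 + 1.5185 + 2.0173 ≈ 4.679 g.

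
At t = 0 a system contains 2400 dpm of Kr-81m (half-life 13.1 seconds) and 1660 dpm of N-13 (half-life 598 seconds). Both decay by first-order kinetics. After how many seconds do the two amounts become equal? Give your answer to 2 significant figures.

7.1 seconds

Set 2400·(1/2)^(t/13.1) = 1660·(1/2)^(t/598).
Taking log₂: log₂(2400/1660) = t·(1/13.1 − 1/598).
log₂(1.4458) = 0.53185; 1/13.1 − 1/598 = 0.074664.
t = 0.53185 / 0.074664 ≈ 7.1233 seconds.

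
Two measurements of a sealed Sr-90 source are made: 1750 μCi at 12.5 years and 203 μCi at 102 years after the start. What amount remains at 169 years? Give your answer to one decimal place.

Over Δt = 102 − 12.5 = 89.5 years, the level fell by a factor of 1750/203 ≈ 8.6207.
n = log₂(8.6207) ≈ 3.1078 half-lives, so t½ = 89.5/3.1078 ≈ 28.798 years.
From t = 102 to t = 169: 203 × (1/2)^((169−102)/28.798) ≈ 40.471 μCi.

40.5 μCi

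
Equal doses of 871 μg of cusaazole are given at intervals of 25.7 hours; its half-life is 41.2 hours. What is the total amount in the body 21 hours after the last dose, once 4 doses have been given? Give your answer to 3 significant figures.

The 4 doses were given 98.1, 72.4, 46.7, 21 hours ago.
Total = 871·(1/2)^(98.1/41.2) + 871·(1/2)^(72.4/41.2) + 871·(1/2)^(46.7/41.2) + 871·(1/2)^(21/41.2)
      = 167.2 + 257.65 + 397.01 + 611.76 ≈ 1433.6 μg.

1430 μg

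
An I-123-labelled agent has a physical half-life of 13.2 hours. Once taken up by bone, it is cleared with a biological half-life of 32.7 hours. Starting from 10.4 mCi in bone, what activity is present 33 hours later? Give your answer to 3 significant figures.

1/t_eff = 1/t_phys + 1/t_biol = 1/13.2 + 1/32.7 = 0.10634 per hour.
t_eff = 13.2 × 32.7 / (13.2 + 32.7) ≈ 9.4039 hours.
Remaining = 10.4 × (1/2)^(33/9.4039) = 10.4 × (1/2)^3.5092 ≈ 0.91341 mCi.

0.913 mCi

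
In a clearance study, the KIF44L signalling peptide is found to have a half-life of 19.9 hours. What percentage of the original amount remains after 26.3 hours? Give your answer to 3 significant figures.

40.0%

n = 26.3/19.9 ≈ 1.3216 half-lives.
Fraction remaining = (1/2)^1.3216 ≈ 0.40009, i.e. 40.009%.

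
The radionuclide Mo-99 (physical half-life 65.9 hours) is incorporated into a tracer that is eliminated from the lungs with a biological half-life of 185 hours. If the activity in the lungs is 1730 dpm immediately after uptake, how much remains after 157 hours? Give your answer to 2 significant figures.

180 dpm

1/t_eff = 1/t_phys + 1/t_biol = 1/65.9 + 1/185 = 0.02058 per hour.
t_eff = 65.9 × 185 / (65.9 + 185) ≈ 48.591 hours.
Remaining = 1730 × (1/2)^(157/48.591) = 1730 × (1/2)^3.231 ≈ 184.25 dpm.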